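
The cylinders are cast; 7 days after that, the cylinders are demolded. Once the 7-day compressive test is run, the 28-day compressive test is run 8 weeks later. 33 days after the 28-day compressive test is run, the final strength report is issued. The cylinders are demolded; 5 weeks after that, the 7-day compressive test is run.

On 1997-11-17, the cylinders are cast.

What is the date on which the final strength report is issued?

1998-03-28

The cylinders are cast: Nov 17, 1997.
The cylinders are demolded: Nov 17, 1997 + 7 days = Nov 24, 1997.
The 7-day compressive test is run: Nov 24, 1997 + 5 weeks = Dec 29, 1997.
The 28-day compressive test is run: Dec 29, 1997 + 8 weeks = Feb 23, 1998.
The final strength report is issued: Feb 23, 1998 + 33 days = Mar 28, 1998.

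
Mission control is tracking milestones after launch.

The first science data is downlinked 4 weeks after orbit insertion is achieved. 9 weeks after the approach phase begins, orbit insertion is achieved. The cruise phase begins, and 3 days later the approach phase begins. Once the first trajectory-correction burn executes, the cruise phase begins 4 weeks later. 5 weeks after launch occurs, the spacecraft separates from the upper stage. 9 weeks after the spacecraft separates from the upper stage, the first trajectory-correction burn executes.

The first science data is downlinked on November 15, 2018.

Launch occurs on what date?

April 9, 2018

The first science data is downlinked: Nov 15, 2018.
Orbit insertion is achieved: Nov 15, 2018 − 4 weeks = Oct 18, 2018.
The approach phase begins: Oct 18, 2018 − 9 weeks = Aug 16, 2018.
The cruise phase begins: Aug 16, 2018 − 3 days = Aug 13, 2018.
The first trajectory-correction burn executes: Aug 13, 2018 − 4 weeks = Jul 16, 2018.
The spacecraft separates from the upper stage: Jul 16, 2018 − 9 weeks = May 14, 2018.
Launch occurs: May 14, 2018 − 5 weeks = Apr 9, 2018.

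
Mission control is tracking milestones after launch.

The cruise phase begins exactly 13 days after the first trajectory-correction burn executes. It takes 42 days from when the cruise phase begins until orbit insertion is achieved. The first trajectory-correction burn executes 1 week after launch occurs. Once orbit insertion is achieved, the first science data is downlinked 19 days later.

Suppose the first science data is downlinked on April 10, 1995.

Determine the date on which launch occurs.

January 19, 1995

The first science data is downlinked: Apr 10, 1995.
Orbit insertion is achieved: Apr 10, 1995 − 19 days = Mar 22, 1995.
The cruise phase begins: Mar 22, 1995 − 42 days = Feb 8, 1995.
The first trajectory-correction burn executes: Feb 8, 1995 − 13 days = Jan 26, 1995.
Launch occurs: Jan 26, 1995 − 1 week = Jan 19, 1995.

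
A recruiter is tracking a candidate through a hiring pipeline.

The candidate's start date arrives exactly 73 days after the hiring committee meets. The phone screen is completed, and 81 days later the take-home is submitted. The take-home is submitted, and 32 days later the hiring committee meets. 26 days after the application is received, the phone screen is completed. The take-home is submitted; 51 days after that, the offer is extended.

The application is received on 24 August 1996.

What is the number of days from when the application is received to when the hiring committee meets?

139 days

Causal path: the application is received → the phone screen is completed → the take-home is submitted → the hiring committee meets.
Total delay along the path: 26 + 81 + 32 = 139 days.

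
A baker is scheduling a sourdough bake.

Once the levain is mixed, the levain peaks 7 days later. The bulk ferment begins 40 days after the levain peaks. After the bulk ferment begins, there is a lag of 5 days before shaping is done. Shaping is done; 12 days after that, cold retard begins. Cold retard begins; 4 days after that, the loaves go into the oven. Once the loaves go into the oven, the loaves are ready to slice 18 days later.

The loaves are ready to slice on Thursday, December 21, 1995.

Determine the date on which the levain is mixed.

The loaves are ready to slice: Dec 21, 1995.
The loaves go into the oven: Dec 21, 1995 − 18 days = Dec 3, 1995.
Cold retard begins: Dec 3, 1995 − 4 days = Nov 29, 1995.
Shaping is done: Nov 29, 1995 − 12 days = Nov 17, 1995.
The bulk ferment begins: Nov 17, 1995 − 5 days = Nov 12, 1995.
The levain peaks: Nov 12, 1995 − 40 days = Oct 3, 1995.
The levain is mixed: Oct 3, 1995 − 7 days = Sep 26, 1995.

Tuesday, September 26, 1995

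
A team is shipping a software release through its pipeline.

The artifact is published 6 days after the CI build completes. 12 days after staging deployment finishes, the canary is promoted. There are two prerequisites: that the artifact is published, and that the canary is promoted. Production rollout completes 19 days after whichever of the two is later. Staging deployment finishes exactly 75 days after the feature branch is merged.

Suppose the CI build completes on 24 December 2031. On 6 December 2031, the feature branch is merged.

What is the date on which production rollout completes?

21 March 2032

The CI build completes: Dec 24, 2031.
The artifact is published: Dec 24, 2031 + 6 days = Dec 30, 2031.
The feature branch is merged: Dec 6, 2031.
Staging deployment finishes: Dec 6, 2031 + 75 days = Feb 19, 2032.
The canary is promoted: Feb 19, 2032 + 12 days = Mar 2, 2032.
Both prerequisites met — the artifact is published (Dec 30, 2031), the canary is promoted (Mar 2, 2032); the later is Mar 2, 2032.
Production rollout completes: Mar 2, 2032 + 19 days = Mar 21, 2032.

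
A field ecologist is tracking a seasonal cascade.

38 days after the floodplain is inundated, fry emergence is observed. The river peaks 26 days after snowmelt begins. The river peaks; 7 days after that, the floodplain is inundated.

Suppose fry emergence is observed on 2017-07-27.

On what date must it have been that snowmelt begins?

2017-05-17

Fry emergence is observed: Jul 27, 2017.
The floodplain is inundated: Jul 27, 2017 − 38 days = Jun 19, 2017.
The river peaks: Jun 19, 2017 − 7 days = Jun 12, 2017.
Snowmelt begins: Jun 12, 2017 − 26 days = May 17, 2017.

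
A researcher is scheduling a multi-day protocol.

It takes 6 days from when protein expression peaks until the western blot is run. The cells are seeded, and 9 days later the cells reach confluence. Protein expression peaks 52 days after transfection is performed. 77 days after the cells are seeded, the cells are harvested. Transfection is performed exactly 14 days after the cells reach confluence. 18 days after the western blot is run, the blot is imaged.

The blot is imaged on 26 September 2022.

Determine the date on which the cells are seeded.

The blot is imaged: Sep 26, 2022.
The western blot is run: Sep 26, 2022 − 18 days = Sep 8, 2022.
Protein expression peaks: Sep 8, 2022 − 6 days = Sep 2, 2022.
Transfection is performed: Sep 2, 2022 − 52 days = Jul 12, 2022.
The cells reach confluence: Jul 12, 2022 − 14 days = Jun 28, 2022.
The cells are seeded: Jun 28, 2022 − 9 days = Jun 19, 2022.

19 June 2022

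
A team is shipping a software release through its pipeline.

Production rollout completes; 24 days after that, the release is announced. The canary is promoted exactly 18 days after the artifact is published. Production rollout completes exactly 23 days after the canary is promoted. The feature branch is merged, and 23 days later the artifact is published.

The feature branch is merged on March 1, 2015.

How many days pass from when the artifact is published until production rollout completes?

41 days

Causal path: the artifact is published → the canary is promoted → production rollout completes.
Total delay along the path: 18 + 23 = 41 days.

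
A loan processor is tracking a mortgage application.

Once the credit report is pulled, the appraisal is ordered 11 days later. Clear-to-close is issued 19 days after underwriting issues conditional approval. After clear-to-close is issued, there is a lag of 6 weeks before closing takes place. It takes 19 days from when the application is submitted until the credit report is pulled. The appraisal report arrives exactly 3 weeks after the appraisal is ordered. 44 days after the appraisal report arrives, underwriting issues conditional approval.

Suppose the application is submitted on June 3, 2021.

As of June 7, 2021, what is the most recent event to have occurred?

The application is submitted

The application is submitted: Jun 3, 2021.
The credit report is pulled: Jun 3, 2021 + 19 days = Jun 22, 2021.
The appraisal is ordered: Jun 22, 2021 + 11 days = Jul 3, 2021.
The appraisal report arrives: Jul 3, 2021 + 3 weeks = Jul 24, 2021.
Underwriting issues conditional approval: Jul 24, 2021 + 44 days = Sep 6, 2021.
Clear-to-close is issued: Sep 6, 2021 + 19 days = Sep 25, 2021.
Closing takes place: Sep 25, 2021 + 6 weeks = Nov 6, 2021.
Jun 7, 2021 falls between when the application is submitted (Jun 3, 2021) and when the credit report is pulled (Jun 22, 2021).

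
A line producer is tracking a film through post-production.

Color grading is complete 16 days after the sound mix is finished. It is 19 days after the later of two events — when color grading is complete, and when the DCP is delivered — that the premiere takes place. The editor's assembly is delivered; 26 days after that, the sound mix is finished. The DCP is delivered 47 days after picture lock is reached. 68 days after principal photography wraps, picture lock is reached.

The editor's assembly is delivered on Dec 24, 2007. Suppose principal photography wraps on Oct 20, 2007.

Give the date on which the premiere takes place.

Mar 2, 2008

The editor's assembly is delivered: Dec 24, 2007.
The sound mix is finished: Dec 24, 2007 + 26 days = Jan 19, 2008.
Color grading is complete: Jan 19, 2008 + 16 days = Feb 4, 2008.
Principal photography wraps: Oct 20, 2007.
Picture lock is reached: Oct 20, 2007 + 68 days = Dec 27, 2007.
The DCP is delivered: Dec 27, 2007 + 47 days = Feb 12, 2008.
Both prerequisites met — color grading is complete (Feb 4, 2008), the DCP is delivered (Feb 12, 2008); the later is Feb 12, 2008.
The premiere takes place: Feb 12, 2008 + 19 days = Mar 2, 2008.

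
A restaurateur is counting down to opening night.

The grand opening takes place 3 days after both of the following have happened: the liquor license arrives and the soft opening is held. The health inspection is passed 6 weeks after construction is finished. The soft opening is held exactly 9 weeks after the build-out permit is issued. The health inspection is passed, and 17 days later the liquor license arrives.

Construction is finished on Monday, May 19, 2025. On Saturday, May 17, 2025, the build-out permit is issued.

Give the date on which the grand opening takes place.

Tuesday, July 22, 2025

Construction is finished: May 19, 2025.
The health inspection is passed: May 19, 2025 + 6 weeks = Jun 30, 2025.
The liquor license arrives: Jun 30, 2025 + 17 days = Jul 17, 2025.
The build-out permit is issued: May 17, 2025.
The soft opening is held: May 17, 2025 + 9 weeks = Jul 19, 2025.
Both prerequisites met — the liquor license arrives (Jul 17, 2025), the soft opening is held (Jul 19, 2025); the later is Jul 19, 2025.
The grand opening takes place: Jul 19, 2025 + 3 days = Jul 22, 2025.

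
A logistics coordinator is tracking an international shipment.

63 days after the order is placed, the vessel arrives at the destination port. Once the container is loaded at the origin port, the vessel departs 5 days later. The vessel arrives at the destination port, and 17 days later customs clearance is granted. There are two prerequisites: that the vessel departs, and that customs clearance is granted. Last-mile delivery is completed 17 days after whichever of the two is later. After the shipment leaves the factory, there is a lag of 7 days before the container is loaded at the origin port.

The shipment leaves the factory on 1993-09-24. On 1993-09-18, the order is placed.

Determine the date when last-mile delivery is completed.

1993-12-24

The shipment leaves the factory: Sep 24, 1993.
The container is loaded at the origin port: Sep 24, 1993 + 7 days = Oct 1, 1993.
The vessel departs: Oct 1, 1993 + 5 days = Oct 6, 1993.
The order is placed: Sep 18, 1993.
The vessel arrives at the destination port: Sep 18, 1993 + 63 days = Nov 20, 1993.
Customs clearance is granted: Nov 20, 1993 + 17 days = Dec 7, 1993.
Both prerequisites met — the vessel departs (Oct 6, 1993), customs clearance is granted (Dec 7, 1993); the later is Dec 7, 1993.
Last-mile delivery is completed: Dec 7, 1993 + 17 days = Dec 24, 1993.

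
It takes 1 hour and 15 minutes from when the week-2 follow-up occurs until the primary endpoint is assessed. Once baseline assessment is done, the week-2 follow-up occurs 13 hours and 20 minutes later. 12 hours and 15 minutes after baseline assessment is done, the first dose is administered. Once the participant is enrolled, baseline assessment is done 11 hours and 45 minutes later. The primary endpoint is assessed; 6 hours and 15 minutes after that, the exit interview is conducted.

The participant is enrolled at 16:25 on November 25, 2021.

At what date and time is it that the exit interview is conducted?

01:00 on November 27, 2021

The participant is enrolled: 16:25 Nov 25, 2021.
Baseline assessment is done: 16:25 Nov 25, 2021 + 11h45m = 04:10 Nov 26, 2021.
The week-2 follow-up occurs: 04:10 Nov 26, 2021 + 13h20m = 17:30 Nov 26, 2021.
The primary endpoint is assessed: 17:30 Nov 26, 2021 + 1h15m = 18:45 Nov 26, 2021.
The exit interview is conducted: 18:45 Nov 26, 2021 + 6h15m = 01:00 Nov 27, 2021.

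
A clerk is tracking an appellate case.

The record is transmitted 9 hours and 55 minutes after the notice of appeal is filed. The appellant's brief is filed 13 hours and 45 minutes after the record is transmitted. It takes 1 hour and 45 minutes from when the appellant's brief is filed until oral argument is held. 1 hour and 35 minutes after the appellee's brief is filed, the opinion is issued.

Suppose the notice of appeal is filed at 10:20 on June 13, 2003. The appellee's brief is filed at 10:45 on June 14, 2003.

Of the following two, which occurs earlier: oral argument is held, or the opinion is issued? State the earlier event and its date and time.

Oral argument is held — 11:45 on June 14, 2003

The notice of appeal is filed: 10:20 Jun 13, 2003.
The record is transmitted: 10:20 Jun 13, 2003 + 9h55m = 20:15 Jun 13, 2003.
The appellant's brief is filed: 20:15 Jun 13, 2003 + 13h45m = 10:00 Jun 14, 2003.
Oral argument is held: 10:00 Jun 14, 2003 + 1h45m = 11:45 Jun 14, 2003.
The appellee's brief is filed: 10:45 Jun 14, 2003.
The opinion is issued: 10:45 Jun 14, 2003 + 1h35m = 12:20 Jun 14, 2003.
Comparing: oral argument is held at 11:45 Jun 14, 2003 vs the opinion is issued at 12:20 Jun 14, 2003. Earlier: oral argument is held.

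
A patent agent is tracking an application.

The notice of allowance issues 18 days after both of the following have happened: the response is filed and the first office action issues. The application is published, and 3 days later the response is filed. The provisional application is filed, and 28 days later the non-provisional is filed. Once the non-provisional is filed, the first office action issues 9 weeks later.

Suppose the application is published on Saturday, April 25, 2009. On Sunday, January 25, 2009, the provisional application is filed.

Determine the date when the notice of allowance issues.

The application is published: Apr 25, 2009.
The response is filed: Apr 25, 2009 + 3 days = Apr 28, 2009.
The provisional application is filed: Jan 25, 2009.
The non-provisional is filed: Jan 25, 2009 + 28 days = Feb 22, 2009.
The first office action issues: Feb 22, 2009 + 9 weeks = Apr 26, 2009.
Both prerequisites met — the response is filed (Apr 28, 2009), the first office action issues (Apr 26, 2009); the later is Apr 28, 2009.
The notice of allowance issues: Apr 28, 2009 + 18 days = May 16, 2009.

Saturday, May 16, 2009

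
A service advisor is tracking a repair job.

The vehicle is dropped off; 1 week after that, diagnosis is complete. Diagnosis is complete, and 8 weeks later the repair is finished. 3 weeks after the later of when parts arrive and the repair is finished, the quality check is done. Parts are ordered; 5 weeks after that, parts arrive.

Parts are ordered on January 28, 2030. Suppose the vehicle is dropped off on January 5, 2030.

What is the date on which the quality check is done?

March 30, 2030

Parts are ordered: Jan 28, 2030.
Parts arrive: Jan 28, 2030 + 5 weeks = Mar 4, 2030.
The vehicle is dropped off: Jan 5, 2030.
Diagnosis is complete: Jan 5, 2030 + 1 week = Jan 12, 2030.
The repair is finished: Jan 12, 2030 + 8 weeks = Mar 9, 2030.
Both prerequisites met — parts arrive (Mar 4, 2030), the repair is finished (Mar 9, 2030); the later is Mar 9, 2030.
The quality check is done: Mar 9, 2030 + 3 weeks = Mar 30, 2030.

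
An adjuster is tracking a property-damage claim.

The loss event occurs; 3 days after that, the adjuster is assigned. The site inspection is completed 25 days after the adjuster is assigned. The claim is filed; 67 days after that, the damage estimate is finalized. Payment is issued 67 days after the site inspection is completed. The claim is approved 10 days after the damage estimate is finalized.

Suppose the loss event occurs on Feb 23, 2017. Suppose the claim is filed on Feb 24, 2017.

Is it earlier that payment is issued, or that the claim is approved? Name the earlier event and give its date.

The loss event occurs: Feb 23, 2017.
The adjuster is assigned: Feb 23, 2017 + 3 days = Feb 26, 2017.
The site inspection is completed: Feb 26, 2017 + 25 days = Mar 23, 2017.
Payment is issued: Mar 23, 2017 + 67 days = May 29, 2017.
The claim is filed: Feb 24, 2017.
The damage estimate is finalized: Feb 24, 2017 + 67 days = May 2, 2017.
The claim is approved: May 2, 2017 + 10 days = May 12, 2017.
Comparing: payment is issued on May 29, 2017 vs the claim is approved on May 12, 2017. Earlier: the claim is approved.

The claim is approved — May 12, 2017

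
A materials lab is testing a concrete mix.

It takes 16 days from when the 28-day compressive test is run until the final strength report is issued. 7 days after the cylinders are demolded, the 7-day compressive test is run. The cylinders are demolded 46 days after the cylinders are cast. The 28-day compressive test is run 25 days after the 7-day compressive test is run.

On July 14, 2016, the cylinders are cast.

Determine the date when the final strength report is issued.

October 16, 2016

The cylinders are cast: Jul 14, 2016.
The cylinders are demolded: Jul 14, 2016 + 46 days = Aug 29, 2016.
The 7-day compressive test is run: Aug 29, 2016 + 7 days = Sep 5, 2016.
The 28-day compressive test is run: Sep 5, 2016 + 25 days = Sep 30, 2016.
The final strength report is issued: Sep 30, 2016 + 16 days = Oct 16, 2016.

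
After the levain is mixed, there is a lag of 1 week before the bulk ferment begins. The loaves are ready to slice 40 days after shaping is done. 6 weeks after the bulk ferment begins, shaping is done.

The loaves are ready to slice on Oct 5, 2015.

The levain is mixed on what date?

The loaves are ready to slice: Oct 5, 2015.
Shaping is done: Oct 5, 2015 − 40 days = Aug 26, 2015.
The bulk ferment begins: Aug 26, 2015 − 6 weeks = Jul 15, 2015.
The levain is mixed: Jul 15, 2015 − 1 week = Jul 8, 2015.

Jul 8, 2015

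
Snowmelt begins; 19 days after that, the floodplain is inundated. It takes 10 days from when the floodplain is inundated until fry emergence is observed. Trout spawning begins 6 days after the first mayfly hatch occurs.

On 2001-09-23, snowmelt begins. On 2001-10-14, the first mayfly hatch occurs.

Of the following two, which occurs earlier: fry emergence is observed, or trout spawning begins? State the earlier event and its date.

Trout spawning begins — 2001-10-20

Snowmelt begins: Sep 23, 2001.
The floodplain is inundated: Sep 23, 2001 + 19 days = Oct 12, 2001.
Fry emergence is observed: Oct 12, 2001 + 10 days = Oct 22, 2001.
The first mayfly hatch occurs: Oct 14, 2001.
Trout spawning begins: Oct 14, 2001 + 6 days = Oct 20, 2001.
Comparing: fry emergence is observed on Oct 22, 2001 vs trout spawning begins on Oct 20, 2001. Earlier: trout spawning begins.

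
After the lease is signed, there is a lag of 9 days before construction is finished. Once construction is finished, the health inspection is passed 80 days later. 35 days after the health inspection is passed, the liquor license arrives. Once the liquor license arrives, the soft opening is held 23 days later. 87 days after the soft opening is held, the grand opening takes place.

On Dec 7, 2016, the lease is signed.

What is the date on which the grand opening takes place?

Jul 29, 2017

The lease is signed: Dec 7, 2016.
Construction is finished: Dec 7, 2016 + 9 days = Dec 16, 2016.
The health inspection is passed: Dec 16, 2016 + 80 days = Mar 6, 2017.
The liquor license arrives: Mar 6, 2017 + 35 days = Apr 10, 2017.
The soft opening is held: Apr 10, 2017 + 23 days = May 3, 2017.
The grand opening takes place: May 3, 2017 + 87 days = Jul 29, 2017.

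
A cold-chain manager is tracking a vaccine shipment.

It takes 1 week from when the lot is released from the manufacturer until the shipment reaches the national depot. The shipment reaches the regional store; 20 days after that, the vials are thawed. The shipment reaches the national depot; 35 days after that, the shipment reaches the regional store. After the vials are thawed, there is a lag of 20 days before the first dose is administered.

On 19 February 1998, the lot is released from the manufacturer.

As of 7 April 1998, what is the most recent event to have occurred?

The lot is released from the manufacturer: Feb 19, 1998.
The shipment reaches the national depot: Feb 19, 1998 + 1 week = Feb 26, 1998.
The shipment reaches the regional store: Feb 26, 1998 + 35 days = Apr 2, 1998.
The vials are thawed: Apr 2, 1998 + 20 days = Apr 22, 1998.
The first dose is administered: Apr 22, 1998 + 20 days = May 12, 1998.
Apr 7, 1998 falls between when the shipment reaches the regional store (Apr 2, 1998) and when the vials are thawed (Apr 22, 1998).

The shipment reaches the regional store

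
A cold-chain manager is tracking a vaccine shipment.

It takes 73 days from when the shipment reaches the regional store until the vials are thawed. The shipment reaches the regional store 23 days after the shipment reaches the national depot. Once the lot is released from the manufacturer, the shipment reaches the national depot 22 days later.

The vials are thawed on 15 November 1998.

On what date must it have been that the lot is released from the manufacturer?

The vials are thawed: Nov 15, 1998.
The shipment reaches the regional store: Nov 15, 1998 − 73 days = Sep 3, 1998.
The shipment reaches the national depot: Sep 3, 1998 − 23 days = Aug 11, 1998.
The lot is released from the manufacturer: Aug 11, 1998 − 22 days = Jul 20, 1998.

20 July 1998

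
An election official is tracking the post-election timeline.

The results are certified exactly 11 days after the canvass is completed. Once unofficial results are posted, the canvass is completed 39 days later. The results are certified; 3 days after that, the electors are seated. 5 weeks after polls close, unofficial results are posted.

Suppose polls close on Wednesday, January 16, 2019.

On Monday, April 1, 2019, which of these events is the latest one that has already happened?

The canvass is completed

Polls close: Jan 16, 2019.
Unofficial results are posted: Jan 16, 2019 + 5 weeks = Feb 20, 2019.
The canvass is completed: Feb 20, 2019 + 39 days = Mar 31, 2019.
The results are certified: Mar 31, 2019 + 11 days = Apr 11, 2019.
The electors are seated: Apr 11, 2019 + 3 days = Apr 14, 2019.
Apr 1, 2019 falls between when the canvass is completed (Mar 31, 2019) and when the results are certified (Apr 11, 2019).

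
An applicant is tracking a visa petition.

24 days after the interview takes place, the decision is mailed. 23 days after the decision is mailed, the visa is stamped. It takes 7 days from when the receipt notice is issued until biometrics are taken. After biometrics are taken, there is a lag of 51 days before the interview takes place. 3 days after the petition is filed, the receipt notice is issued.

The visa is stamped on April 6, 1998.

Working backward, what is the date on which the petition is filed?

The visa is stamped: Apr 6, 1998.
The decision is mailed: Apr 6, 1998 − 23 days = Mar 14, 1998.
The interview takes place: Mar 14, 1998 − 24 days = Feb 18, 1998.
Biometrics are taken: Feb 18, 1998 − 51 days = Dec 29, 1997.
The receipt notice is issued: Dec 29, 1997 − 7 days = Dec 22, 1997.
The petition is filed: Dec 22, 1997 − 3 days = Dec 19, 1997.

December 19, 1997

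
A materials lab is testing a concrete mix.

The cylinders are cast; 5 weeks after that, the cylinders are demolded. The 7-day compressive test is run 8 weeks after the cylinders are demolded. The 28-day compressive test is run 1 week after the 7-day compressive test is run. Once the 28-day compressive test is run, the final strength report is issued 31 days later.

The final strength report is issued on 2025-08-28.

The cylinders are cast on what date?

The final strength report is issued: Aug 28, 2025.
The 28-day compressive test is run: Aug 28, 2025 − 31 days = Jul 28, 2025.
The 7-day compressive test is run: Jul 28, 2025 − 1 week = Jul 21, 2025.
The cylinders are demolded: Jul 21, 2025 − 8 weeks = May 26, 2025.
The cylinders are cast: May 26, 2025 − 5 weeks = Apr 21, 2025.

2025-04-21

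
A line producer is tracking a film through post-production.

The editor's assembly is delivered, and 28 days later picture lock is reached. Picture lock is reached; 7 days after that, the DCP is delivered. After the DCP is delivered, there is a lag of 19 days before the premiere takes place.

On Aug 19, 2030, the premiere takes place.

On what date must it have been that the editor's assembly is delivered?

The premiere takes place: Aug 19, 2030.
The DCP is delivered: Aug 19, 2030 − 19 days = Jul 31, 2030.
Picture lock is reached: Jul 31, 2030 − 7 days = Jul 24, 2030.
The editor's assembly is delivered: Jul 24, 2030 − 28 days = Jun 26, 2030.

Jun 26, 2030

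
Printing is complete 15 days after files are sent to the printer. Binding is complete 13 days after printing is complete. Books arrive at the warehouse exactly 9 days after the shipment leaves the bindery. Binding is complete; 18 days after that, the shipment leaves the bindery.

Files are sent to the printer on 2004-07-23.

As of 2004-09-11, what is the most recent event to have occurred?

Files are sent to the printer: Jul 23, 2004.
Printing is complete: Jul 23, 2004 + 15 days = Aug 7, 2004.
Binding is complete: Aug 7, 2004 + 13 days = Aug 20, 2004.
The shipment leaves the bindery: Aug 20, 2004 + 18 days = Sep 7, 2004.
Books arrive at the warehouse: Sep 7, 2004 + 9 days = Sep 16, 2004.
Sep 11, 2004 falls between when the shipment leaves the bindery (Sep 7, 2004) and when books arrive at the warehouse (Sep 16, 2004).

The shipment leaves the bindery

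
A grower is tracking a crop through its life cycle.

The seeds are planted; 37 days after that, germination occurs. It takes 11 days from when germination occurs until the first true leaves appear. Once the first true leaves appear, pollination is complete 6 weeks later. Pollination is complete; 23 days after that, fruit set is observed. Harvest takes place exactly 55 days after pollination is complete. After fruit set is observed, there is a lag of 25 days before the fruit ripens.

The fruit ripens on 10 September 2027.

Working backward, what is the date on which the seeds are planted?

The fruit ripens: Sep 10, 2027.
Fruit set is observed: Sep 10, 2027 − 25 days = Aug 16, 2027.
Pollination is complete: Aug 16, 2027 − 23 days = Jul 24, 2027.
The first true leaves appear: Jul 24, 2027 − 6 weeks = Jun 12, 2027.
Germination occurs: Jun 12, 2027 − 11 days = Jun 1, 2027.
The seeds are planted: Jun 1, 2027 − 37 days = Apr 25, 2027.

25 April 2027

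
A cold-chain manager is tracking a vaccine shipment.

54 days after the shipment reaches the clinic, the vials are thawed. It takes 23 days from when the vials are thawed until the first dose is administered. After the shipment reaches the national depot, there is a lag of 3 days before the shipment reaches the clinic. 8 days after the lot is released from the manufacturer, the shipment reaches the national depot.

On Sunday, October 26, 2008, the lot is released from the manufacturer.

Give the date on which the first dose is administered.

Thursday, January 22, 2009

The lot is released from the manufacturer: Oct 26, 2008.
The shipment reaches the national depot: Oct 26, 2008 + 8 days = Nov 3, 2008.
The shipment reaches the clinic: Nov 3, 2008 + 3 days = Nov 6, 2008.
The vials are thawed: Nov 6, 2008 + 54 days = Dec 30, 2008.
The first dose is administered: Dec 30, 2008 + 23 days = Jan 22, 2009.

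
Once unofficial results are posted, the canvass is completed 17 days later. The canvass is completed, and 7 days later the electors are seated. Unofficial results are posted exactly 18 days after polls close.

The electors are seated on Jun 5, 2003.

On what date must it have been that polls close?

The electors are seated: Jun 5, 2003.
The canvass is completed: Jun 5, 2003 − 7 days = May 29, 2003.
Unofficial results are posted: May 29, 2003 − 17 days = May 12, 2003.
Polls close: May 12, 2003 − 18 days = Apr 24, 2003.

Apr 24, 2003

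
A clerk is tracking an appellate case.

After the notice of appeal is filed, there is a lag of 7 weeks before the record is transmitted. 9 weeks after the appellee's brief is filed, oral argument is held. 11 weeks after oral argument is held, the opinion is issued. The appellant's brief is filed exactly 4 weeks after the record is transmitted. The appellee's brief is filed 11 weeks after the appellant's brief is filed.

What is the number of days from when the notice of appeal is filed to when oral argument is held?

Causal path: the notice of appeal is filed → the record is transmitted → the appellant's brief is filed → the appellee's brief is filed → oral argument is held.
Total delay along the path: 7 + 4 + 11 + 9 weeks = 31 weeks = 217 days.

217 days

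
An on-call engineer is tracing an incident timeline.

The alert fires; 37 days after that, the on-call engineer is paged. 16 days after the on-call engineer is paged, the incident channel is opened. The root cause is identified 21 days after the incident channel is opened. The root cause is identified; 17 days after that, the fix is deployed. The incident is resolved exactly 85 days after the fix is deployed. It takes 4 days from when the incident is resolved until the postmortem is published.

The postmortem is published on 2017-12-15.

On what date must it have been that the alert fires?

2017-06-18

The postmortem is published: Dec 15, 2017.
The incident is resolved: Dec 15, 2017 − 4 days = Dec 11, 2017.
The fix is deployed: Dec 11, 2017 − 85 days = Sep 17, 2017.
The root cause is identified: Sep 17, 2017 − 17 days = Aug 31, 2017.
The incident channel is opened: Aug 31, 2017 − 21 days = Aug 10, 2017.
The on-call engineer is paged: Aug 10, 2017 − 16 days = Jul 25, 2017.
The alert fires: Jul 25, 2017 − 37 days = Jun 18, 2017.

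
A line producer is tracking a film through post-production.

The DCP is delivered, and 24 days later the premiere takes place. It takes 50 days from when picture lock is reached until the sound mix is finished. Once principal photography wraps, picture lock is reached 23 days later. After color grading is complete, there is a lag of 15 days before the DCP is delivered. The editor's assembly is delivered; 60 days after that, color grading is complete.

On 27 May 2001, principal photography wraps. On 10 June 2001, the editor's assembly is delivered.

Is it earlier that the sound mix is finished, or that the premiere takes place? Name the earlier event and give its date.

The sound mix is finished — 8 August 2001

Principal photography wraps: May 27, 2001.
Picture lock is reached: May 27, 2001 + 23 days = Jun 19, 2001.
The sound mix is finished: Jun 19, 2001 + 50 days = Aug 8, 2001.
The editor's assembly is delivered: Jun 10, 2001.
Color grading is complete: Jun 10, 2001 + 60 days = Aug 9, 2001.
The DCP is delivered: Aug 9, 2001 + 15 days = Aug 24, 2001.
The premiere takes place: Aug 24, 2001 + 24 days = Sep 17, 2001.
Comparing: the sound mix is finished on Aug 8, 2001 vs the premiere takes place on Sep 17, 2001. Earlier: the sound mix is finished.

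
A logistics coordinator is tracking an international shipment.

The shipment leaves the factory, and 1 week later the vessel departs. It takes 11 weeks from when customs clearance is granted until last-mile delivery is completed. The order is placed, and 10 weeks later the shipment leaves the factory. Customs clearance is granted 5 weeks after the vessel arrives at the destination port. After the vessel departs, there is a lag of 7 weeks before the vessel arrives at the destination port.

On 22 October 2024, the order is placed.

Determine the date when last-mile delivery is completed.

The order is placed: Oct 22, 2024.
The shipment leaves the factory: Oct 22, 2024 + 10 weeks = Dec 31, 2024.
The vessel departs: Dec 31, 2024 + 1 week = Jan 7, 2025.
The vessel arrives at the destination port: Jan 7, 2025 + 7 weeks = Feb 25, 2025.
Customs clearance is granted: Feb 25, 2025 + 5 weeks = Apr 1, 2025.
Last-mile delivery is completed: Apr 1, 2025 + 11 weeks = Jun 17, 2025.

17 June 2025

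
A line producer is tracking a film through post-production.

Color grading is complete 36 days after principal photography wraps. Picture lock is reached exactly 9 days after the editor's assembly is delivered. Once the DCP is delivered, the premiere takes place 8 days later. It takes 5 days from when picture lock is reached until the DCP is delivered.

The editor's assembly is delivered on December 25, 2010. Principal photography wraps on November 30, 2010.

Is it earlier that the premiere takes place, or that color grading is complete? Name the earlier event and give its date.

Color grading is complete — January 5, 2011

The editor's assembly is delivered: Dec 25, 2010.
Picture lock is reached: Dec 25, 2010 + 9 days = Jan 3, 2011.
The DCP is delivered: Jan 3, 2011 + 5 days = Jan 8, 2011.
The premiere takes place: Jan 8, 2011 + 8 days = Jan 16, 2011.
Principal photography wraps: Nov 30, 2010.
Color grading is complete: Nov 30, 2010 + 36 days = Jan 5, 2011.
Comparing: the premiere takes place on Jan 16, 2011 vs color grading is complete on Jan 5, 2011. Earlier: color grading is complete.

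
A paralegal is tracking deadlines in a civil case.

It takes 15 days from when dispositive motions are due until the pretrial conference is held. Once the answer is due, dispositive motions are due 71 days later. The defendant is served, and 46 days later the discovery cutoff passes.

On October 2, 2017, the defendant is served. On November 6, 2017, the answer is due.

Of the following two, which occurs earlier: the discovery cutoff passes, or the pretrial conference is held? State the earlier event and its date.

The defendant is served: Oct 2, 2017.
The discovery cutoff passes: Oct 2, 2017 + 46 days = Nov 17, 2017.
The answer is due: Nov 6, 2017.
Dispositive motions are due: Nov 6, 2017 + 71 days = Jan 16, 2018.
The pretrial conference is held: Jan 16, 2018 + 15 days = Jan 31, 2018.
Comparing: the discovery cutoff passes on Nov 17, 2017 vs the pretrial conference is held on Jan 31, 2018. Earlier: the discovery cutoff passes.

The discovery cutoff passes — November 17, 2017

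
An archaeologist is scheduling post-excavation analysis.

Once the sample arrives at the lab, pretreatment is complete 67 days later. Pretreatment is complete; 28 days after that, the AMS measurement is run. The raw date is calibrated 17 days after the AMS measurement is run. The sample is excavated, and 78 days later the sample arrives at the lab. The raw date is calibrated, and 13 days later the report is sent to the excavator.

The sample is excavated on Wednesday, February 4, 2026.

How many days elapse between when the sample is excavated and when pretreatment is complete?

145 days

Causal path: the sample is excavated → the sample arrives at the lab → pretreatment is complete.
Total delay along the path: 78 + 67 = 145 days.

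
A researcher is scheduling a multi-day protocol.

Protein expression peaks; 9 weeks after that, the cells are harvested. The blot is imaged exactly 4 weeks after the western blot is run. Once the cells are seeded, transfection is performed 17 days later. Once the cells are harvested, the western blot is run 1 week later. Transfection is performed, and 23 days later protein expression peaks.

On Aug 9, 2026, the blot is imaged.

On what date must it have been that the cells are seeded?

The blot is imaged: Aug 9, 2026.
The western blot is run: Aug 9, 2026 − 4 weeks = Jul 12, 2026.
The cells are harvested: Jul 12, 2026 − 1 week = Jul 5, 2026.
Protein expression peaks: Jul 5, 2026 − 9 weeks = May 3, 2026.
Transfection is performed: May 3, 2026 − 23 days = Apr 10, 2026.
The cells are seeded: Apr 10, 2026 − 17 days = Mar 24, 2026.

Mar 24, 2026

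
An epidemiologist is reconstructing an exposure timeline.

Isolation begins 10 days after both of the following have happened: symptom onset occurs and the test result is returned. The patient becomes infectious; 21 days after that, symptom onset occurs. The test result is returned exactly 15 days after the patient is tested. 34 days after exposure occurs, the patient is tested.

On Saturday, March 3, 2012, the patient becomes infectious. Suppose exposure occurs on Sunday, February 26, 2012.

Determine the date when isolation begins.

The patient becomes infectious: Mar 3, 2012.
Symptom onset occurs: Mar 3, 2012 + 21 days = Mar 24, 2012.
Exposure occurs: Feb 26, 2012.
The patient is tested: Feb 26, 2012 + 34 days = Mar 31, 2012.
The test result is returned: Mar 31, 2012 + 15 days = Apr 15, 2012.
Both prerequisites met — symptom onset occurs (Mar 24, 2012), the test result is returned (Apr 15, 2012); the later is Apr 15, 2012.
Isolation begins: Apr 15, 2012 + 10 days = Apr 25, 2012.

Wednesday, April 25, 2012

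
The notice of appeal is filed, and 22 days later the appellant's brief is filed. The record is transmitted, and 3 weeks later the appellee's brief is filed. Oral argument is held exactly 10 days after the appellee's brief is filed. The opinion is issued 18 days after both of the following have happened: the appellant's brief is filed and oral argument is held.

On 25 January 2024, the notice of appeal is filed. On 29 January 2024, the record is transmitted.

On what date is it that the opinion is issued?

The notice of appeal is filed: Jan 25, 2024.
The appellant's brief is filed: Jan 25, 2024 + 22 days = Feb 16, 2024.
The record is transmitted: Jan 29, 2024.
The appellee's brief is filed: Jan 29, 2024 + 3 weeks = Feb 19, 2024.
Oral argument is held: Feb 19, 2024 + 10 days = Feb 29, 2024.
Both prerequisites met — the appellant's brief is filed (Feb 16, 2024), oral argument is held (Feb 29, 2024); the later is Feb 29, 2024.
The opinion is issued: Feb 29, 2024 + 18 days = Mar 18, 2024.

18 March 2024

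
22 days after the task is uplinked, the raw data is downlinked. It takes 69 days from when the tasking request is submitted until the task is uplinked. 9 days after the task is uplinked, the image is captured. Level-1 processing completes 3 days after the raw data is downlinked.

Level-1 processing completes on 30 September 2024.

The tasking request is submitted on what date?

Level-1 processing completes: Sep 30, 2024.
The raw data is downlinked: Sep 30, 2024 − 3 days = Sep 27, 2024.
The task is uplinked: Sep 27, 2024 − 22 days = Sep 5, 2024.
The tasking request is submitted: Sep 5, 2024 − 69 days = Jun 28, 2024.

28 June 2024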